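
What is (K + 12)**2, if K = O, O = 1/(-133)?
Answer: 2544025/17689 ≈ 143.82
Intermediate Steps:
O = -1/133 ≈ -0.0075188
K = -1/133 ≈ -0.0075188
(K + 12)**2 = (-1/133 + 12)**2 = (1595/133)**2 = 2544025/17689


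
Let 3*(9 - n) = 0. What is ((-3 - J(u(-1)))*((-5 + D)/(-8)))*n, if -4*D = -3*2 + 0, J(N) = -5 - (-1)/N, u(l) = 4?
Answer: 441/64 ≈ 6.8906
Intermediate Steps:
n = 9 (n = 9 - ⅓*0 = 9 + 0 = 9)
J(N) = -5 + 1/N
D = 3/2 (D = -(-3*2 + 0)/4 = -(-6 + 0)/4 = -¼*(-6) = 3/2 ≈ 1.5000)
((-3 - J(u(-1)))*((-5 + D)/(-8)))*n = ((-3 - (-5 + 1/4))*((-5 + 3/2)/(-8)))*9 = ((-3 - (-5 + ¼))*(-7/2*(-⅛)))*9 = ((-3 - 1*(-19/4))*(7/16))*9 = ((-3 + 19/4)*(7/16))*9 = ((7/4)*(7/16))*9 = (49/64)*9 = 441/64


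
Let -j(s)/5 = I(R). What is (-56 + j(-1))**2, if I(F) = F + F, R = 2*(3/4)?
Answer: 5041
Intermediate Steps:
R = 3/2 (R = 2*(3*(1/4)) = 2*(3/4) = 3/2 ≈ 1.5000)
I(F) = 2*F
j(s) = -15 (j(s) = -10*3/2 = -5*3 = -15)
(-56 + j(-1))**2 = (-56 - 15)**2 = (-71)**2 = 5041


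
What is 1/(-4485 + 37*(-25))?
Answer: -1/5410 ≈ -0.00018484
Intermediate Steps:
1/(-4485 + 37*(-25)) = 1/(-4485 - 925) = 1/(-5410) = -1/5410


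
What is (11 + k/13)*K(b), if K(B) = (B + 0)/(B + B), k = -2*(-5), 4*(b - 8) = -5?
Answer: 153/26 ≈ 5.8846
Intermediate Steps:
b = 27/4 (b = 8 + (¼)*(-5) = 8 - 5/4 = 27/4 ≈ 6.7500)
k = 10
K(B) = ½ (K(B) = B/((2*B)) = B*(1/(2*B)) = ½)
(11 + k/13)*K(b) = (11 + 10/13)*(½) = (153/13)*(½) = 153/26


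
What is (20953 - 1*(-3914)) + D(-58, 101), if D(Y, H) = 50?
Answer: 24917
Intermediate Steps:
(20953 - 1*(-3914)) + D(-58, 101) = (20953 - 1*(-3914)) + 50 = (20953 + 3914) + 50 = 24867 + 50 = 24917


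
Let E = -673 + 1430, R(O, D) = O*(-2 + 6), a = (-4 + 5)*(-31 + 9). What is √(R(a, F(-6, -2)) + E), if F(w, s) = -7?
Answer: √669 ≈ 25.865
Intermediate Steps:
a = -22 (a = 1*(-22) = -22)
R(O, D) = 4*O (R(O, D) = O*4 = 4*O)
E = 757
√(R(a, F(-6, -2)) + E) = √(4*(-22) + 757) = √(-88 + 757) = √669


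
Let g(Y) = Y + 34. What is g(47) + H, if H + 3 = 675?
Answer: 753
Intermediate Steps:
g(Y) = 34 + Y
H = 672 (H = -3 + 675 = 672)
g(47) + H = (34 + 47) + 672 = 81 + 672 = 753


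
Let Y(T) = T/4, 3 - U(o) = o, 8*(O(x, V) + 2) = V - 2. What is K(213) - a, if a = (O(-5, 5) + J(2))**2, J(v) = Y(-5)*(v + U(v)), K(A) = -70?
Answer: -6329/64 ≈ -98.891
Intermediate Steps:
O(x, V) = -9/4 + V/8 (O(x, V) = -2 + (V - 2)/8 = -2 + (-2 + V)/8 = -2 + (-1/4 + V/8) = -9/4 + V/8)
U(o) = 3 - o
Y(T) = T/4 (Y(T) = T*(1/4) = T/4)
J(v) = -15/4 (J(v) = ((1/4)*(-5))*(v + (3 - v)) = -5/4*3 = -15/4)
a = 1849/64 (a = ((-9/4 + (1/8)*5) - 15/4)**2 = ((-9/4 + 5/8) - 15/4)**2 = (-13/8 - 15/4)**2 = (-43/8)**2 = 1849/64 ≈ 28.891)
K(213) - a = -70 - 1*1849/64 = -70 - 1849/64 = -6329/64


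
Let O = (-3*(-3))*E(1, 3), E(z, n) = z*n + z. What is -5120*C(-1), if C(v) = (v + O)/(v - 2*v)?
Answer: -179200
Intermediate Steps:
E(z, n) = z + n*z (E(z, n) = n*z + z = z + n*z)
O = 36 (O = (-3*(-3))*(1*(1 + 3)) = 9*(1*4) = 9*4 = 36)
C(v) = -(36 + v)/v (C(v) = (v + 36)/(v - 2*v) = (36 + v)/((-v)) = (36 + v)*(-1/v) = -(36 + v)/v)
-5120*C(-1) = -5120*(-36 - 1*(-1))/(-1) = -(-5120)*(-36 + 1) = -(-5120)*(-35) = -5120*35 = -179200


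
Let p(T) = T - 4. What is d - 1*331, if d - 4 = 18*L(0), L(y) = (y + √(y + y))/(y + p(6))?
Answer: -327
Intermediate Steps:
p(T) = -4 + T
L(y) = (y + √2*√y)/(2 + y) (L(y) = (y + √(y + y))/(y + (-4 + 6)) = (y + √(2*y))/(y + 2) = (y + √2*√y)/(2 + y))
d = 4 (d = 4 + 18*((0 + √2*√0)/(2 + 0)) = 4 + 18*((0 + √2*0)/2) = 4 + 18*((0 + 0)/2) = 4 + 18*((½)*0) = 4 + 18*0 = 4 + 0 = 4)
d - 1*331 = 4 - 1*331 = 4 - 331 = -327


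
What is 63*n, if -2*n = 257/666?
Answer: -1799/148 ≈ -12.155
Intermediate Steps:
n = -257/1332 (n = -257/(2*666) = -1/2*257/666 = -257/1332 ≈ -0.19294)
63*n = 63*(-257/1332) = -1799/148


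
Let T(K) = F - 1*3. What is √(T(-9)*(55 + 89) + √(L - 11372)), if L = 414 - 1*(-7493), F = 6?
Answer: √(432 + 3*I*√385) ≈ 20.833 + 1.4128*I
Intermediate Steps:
T(K) = 3 (T(K) = 6 - 1*3 = 6 - 3 = 3)
L = 7907 (L = 414 + 7493 = 7907)
√(T(-9)*(55 + 89) + √(L - 11372)) = √(3*(55 + 89) + √(7907 - 11372)) = √(3*144 + √(-3465)) = √(432 + 3*I*√385)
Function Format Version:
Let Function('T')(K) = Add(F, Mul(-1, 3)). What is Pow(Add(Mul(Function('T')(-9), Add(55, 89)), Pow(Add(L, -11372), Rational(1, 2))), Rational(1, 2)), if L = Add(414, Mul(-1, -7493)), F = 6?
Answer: Pow(Add(432, Mul(3, I, Pow(385, Rational(1, 2)))), Rational(1, 2)) ≈ Add(20.833, Mul(1.4128, I))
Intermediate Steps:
Function('T')(K) = 3 (Function('T')(K) = Add(6, Mul(-1, 3)) = Add(6, -3) = 3)
L = 7907 (L = Add(414, 7493) = 7907)
Pow(Add(Mul(Function('T')(-9), Add(55, 89)), Pow(Add(L, -11372), Rational(1, 2))), Rational(1, 2)) = Pow(Add(Mul(3, Add(55, 89)), Pow(Add(7907, -11372), Rational(1, 2))), Rational(1, 2)) = Pow(Add(Mul(3, 144), Pow(-3465, Rational(1, 2))), Rational(1, 2)) = Pow(Add(432, Mul(3, I, Pow(385, Rational(1, 2)))), Rational(1, 2))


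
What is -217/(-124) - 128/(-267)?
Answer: 2381/1068 ≈ 2.2294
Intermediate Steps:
-217/(-124) - 128/(-267) = -217*(-1/124) - 128*(-1/267) = 7/4 + 128/267 = 2381/1068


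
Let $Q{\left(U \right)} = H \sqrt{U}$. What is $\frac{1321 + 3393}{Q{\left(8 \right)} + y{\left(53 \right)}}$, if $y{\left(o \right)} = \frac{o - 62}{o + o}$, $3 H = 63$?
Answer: $\frac{499684}{4404503} + \frac{741531056 \sqrt{2}}{13213509} \approx 79.478$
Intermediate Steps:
$H = 21$ ($H = \frac{1}{3} \cdot 63 = 21$)
$Q{\left(U \right)} = 21 \sqrt{U}$
$y{\left(o \right)} = \frac{-62 + o}{2 o}$
$\frac{1321 + 3393}{Q{\left(8 \right)} + y{\left(53 \right)}} = \frac{1321 + 3393}{21 \sqrt{8} + \frac{-62 + 53}{2 \cdot 53}} = \frac{4714}{21 \cdot 2 \sqrt{2} + \frac{1}{2} \cdot \frac{1}{53} \left(-9\right)} = \frac{4714}{42 \sqrt{2} - \frac{9}{106}} = \frac{4714}{- \frac{9}{106} + 42 \sqrt{2}}$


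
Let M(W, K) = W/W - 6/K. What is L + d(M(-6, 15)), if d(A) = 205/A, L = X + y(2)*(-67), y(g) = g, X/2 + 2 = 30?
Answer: 791/3 ≈ 263.67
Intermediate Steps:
X = 56 (X = -4 + 2*30 = -4 + 60 = 56)
M(W, K) = 1 - 6/K
L = -78 (L = 56 + 2*(-67) = 56 - 134 = -78)
L + d(M(-6, 15)) = -78 + 205/(((-6 + 15)/15)) = -78 + 205/(((1/15)*9)) = -78 + 205/(3/5) = -78 + 205*(5/3) = -78 + 1025/3 = 791/3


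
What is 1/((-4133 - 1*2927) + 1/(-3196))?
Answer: -3196/22563761 ≈ -0.00014164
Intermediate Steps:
1/((-4133 - 1*2927) + 1/(-3196)) = 1/((-4133 - 2927) - 1/3196) = 1/(-7060 - 1/3196) = 1/(-22563761/3196) = -3196/22563761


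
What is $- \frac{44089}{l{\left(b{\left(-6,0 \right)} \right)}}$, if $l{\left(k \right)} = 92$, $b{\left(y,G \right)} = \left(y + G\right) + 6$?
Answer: $- \frac{44089}{92} \approx -479.23$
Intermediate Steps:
$b{\left(y,G \right)} = 6 + G + y$ ($b{\left(y,G \right)} = \left(G + y\right) + 6 = 6 + G + y$)
$- \frac{44089}{l{\left(b{\left(-6,0 \right)} \right)}} = - \frac{44089}{92}$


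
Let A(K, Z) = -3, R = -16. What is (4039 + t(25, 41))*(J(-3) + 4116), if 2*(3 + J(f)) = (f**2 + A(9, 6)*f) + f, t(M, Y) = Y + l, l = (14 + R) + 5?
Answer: 33648003/2 ≈ 1.6824e+7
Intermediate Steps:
l = 3 (l = (14 - 16) + 5 = -2 + 5 = 3)
t(M, Y) = 3 + Y (t(M, Y) = Y + 3 = 3 + Y)
J(f) = -3 + f**2/2 - f (J(f) = -3 + ((f**2 - 3*f) + f)/2 = -3 + (f**2 - 2*f)/2 = -3 + (f**2/2 - f) = -3 + f**2/2 - f)
(4039 + t(25, 41))*(J(-3) + 4116) = (4039 + (3 + 41))*((-3 + (1/2)*(-3)**2 - 1*(-3)) + 4116) = (4039 + 44)*((-3 + (1/2)*9 + 3) + 4116) = 4083*((-3 + 9/2 + 3) + 4116) = 4083*(9/2 + 4116) = 4083*(8241/2) = 33648003/2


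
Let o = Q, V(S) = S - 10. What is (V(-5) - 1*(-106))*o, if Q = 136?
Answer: 12376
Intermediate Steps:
V(S) = -10 + S
o = 136
(V(-5) - 1*(-106))*o = ((-10 - 5) - 1*(-106))*136 = (-15 + 106)*136 = 91*136 = 12376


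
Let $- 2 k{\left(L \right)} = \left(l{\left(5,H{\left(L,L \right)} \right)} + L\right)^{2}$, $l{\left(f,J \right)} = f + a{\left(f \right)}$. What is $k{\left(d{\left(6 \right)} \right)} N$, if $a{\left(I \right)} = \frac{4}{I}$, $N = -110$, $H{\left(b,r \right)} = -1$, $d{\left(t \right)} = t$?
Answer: $\frac{38291}{5} \approx 7658.2$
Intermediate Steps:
$l{\left(f,J \right)} = f + \frac{4}{f}$
$k{\left(L \right)} = - \frac{\left(\frac{29}{5} + L\right)^{2}}{2}$ ($k{\left(L \right)} = - \frac{\left(\left(5 + \frac{4}{5}\right) + L\right)^{2}}{2} = - \frac{\left(\frac{29}{5} + L\right)^{2}}{2}$)
$k{\left(d{\left(6 \right)} \right)} N = - \frac{\left(29 + 5 \cdot 6\right)^{2}}{50} \left(-110\right) = - \frac{\left(29 + 30\right)^{2}}{50} \left(-110\right) = - \frac{59^{2}}{50} \left(-110\right) = \left(- \frac{1}{50}\right) 3481 \left(-110\right) = \left(- \frac{3481}{50}\right) \left(-110\right) = \frac{38291}{5}$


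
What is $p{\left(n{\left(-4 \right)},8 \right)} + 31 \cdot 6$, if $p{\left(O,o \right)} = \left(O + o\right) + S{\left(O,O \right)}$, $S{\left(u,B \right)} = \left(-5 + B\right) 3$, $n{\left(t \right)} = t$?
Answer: $163$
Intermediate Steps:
$S{\left(u,B \right)} = -15 + 3 B$
$p{\left(O,o \right)} = -15 + o + 4 O$ ($p{\left(O,o \right)} = \left(O + o\right) + \left(-15 + 3 O\right) = -15 + o + 4 O$)
$p{\left(n{\left(-4 \right)},8 \right)} + 31 \cdot 6 = \left(-15 + 8 + 4 \left(-4\right)\right) + 31 \cdot 6 = \left(-15 + 8 - 16\right) + 186 = -23 + 186 = 163$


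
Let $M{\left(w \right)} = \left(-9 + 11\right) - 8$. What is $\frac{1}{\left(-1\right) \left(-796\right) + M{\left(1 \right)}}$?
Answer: $\frac{1}{790} \approx 0.0012658$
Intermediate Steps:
$M{\left(w \right)} = -6$ ($M{\left(w \right)} = 2 - 8 = -6$)
$\frac{1}{\left(-1\right) \left(-796\right) + M{\left(1 \right)}} = \frac{1}{\left(-1\right) \left(-796\right) - 6} = \frac{1}{796 - 6} = \frac{1}{790}$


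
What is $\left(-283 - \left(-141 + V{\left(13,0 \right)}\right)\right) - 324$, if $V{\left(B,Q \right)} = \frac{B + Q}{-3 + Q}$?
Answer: $- \frac{1385}{3} \approx -461.67$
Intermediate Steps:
$V{\left(B,Q \right)} = \frac{B + Q}{-3 + Q}$
$\left(-283 - \left(-141 + V{\left(13,0 \right)}\right)\right) - 324 = \left(-283 + \left(141 - \frac{13 + 0}{-3 + 0}\right)\right) - 324 = \left(-283 + \left(141 - \frac{1}{-3} \cdot 13\right)\right) - 324 = \left(-283 + \left(141 - \left(- \frac{1}{3}\right) 13\right)\right) - 324 = \left(-283 + \left(141 - - \frac{13}{3}\right)\right) - 324 = \left(-283 + \left(141 + \frac{13}{3}\right)\right) - 324 = \left(-283 + \frac{436}{3}\right) - 324 = - \frac{413}{3} - 324 = - \frac{1385}{3}$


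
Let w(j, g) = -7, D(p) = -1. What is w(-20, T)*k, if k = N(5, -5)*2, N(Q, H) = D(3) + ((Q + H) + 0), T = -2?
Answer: 14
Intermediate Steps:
N(Q, H) = -1 + H + Q (N(Q, H) = -1 + ((Q + H) + 0) = -1 + ((H + Q) + 0) = -1 + (H + Q) = -1 + H + Q)
k = -2 (k = (-1 - 5 + 5)*2 = -1*2 = -2)
w(-20, T)*k = -7*(-2) = 14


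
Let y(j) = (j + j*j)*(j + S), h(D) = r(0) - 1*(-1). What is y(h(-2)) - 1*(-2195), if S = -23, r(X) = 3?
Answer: 1815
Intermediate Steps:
h(D) = 4 (h(D) = 3 - 1*(-1) = 3 + 1 = 4)
y(j) = (-23 + j)*(j + j²) (y(j) = (j + j*j)*(j - 23) = (j + j²)*(-23 + j) = (-23 + j)*(j + j²))
y(h(-2)) - 1*(-2195) = 4*(-23 + 4² - 22*4) - 1*(-2195) = 4*(-23 + 16 - 88) + 2195 = 4*(-95) + 2195 = -380 + 2195 = 1815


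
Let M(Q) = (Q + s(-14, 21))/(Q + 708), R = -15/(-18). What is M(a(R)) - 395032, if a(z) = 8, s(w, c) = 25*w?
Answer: -141421627/358 ≈ -3.9503e+5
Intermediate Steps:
R = ⅚ (R = -15*(-1/18) = ⅚ ≈ 0.83333)
M(Q) = (-350 + Q)/(708 + Q) (M(Q) = (Q + 25*(-14))/(Q + 708) = (Q - 350)/(708 + Q) = (-350 + Q)/(708 + Q))
M(a(R)) - 395032 = (-350 + 8)/(708 + 8) - 395032 = -342/716 - 395032 = (1/716)*(-342) - 395032 = -171/358 - 395032 = -141421627/358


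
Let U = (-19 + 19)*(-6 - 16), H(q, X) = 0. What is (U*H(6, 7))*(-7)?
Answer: 0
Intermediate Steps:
U = 0 (U = 0*(-22) = 0)
(U*H(6, 7))*(-7) = (0*0)*(-7) = 0*(-7) = 0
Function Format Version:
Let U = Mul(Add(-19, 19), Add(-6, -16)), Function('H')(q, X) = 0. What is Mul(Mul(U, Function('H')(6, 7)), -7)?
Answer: 0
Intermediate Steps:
U = 0 (U = Mul(0, -22) = 0)
Mul(Mul(U, Function('H')(6, 7)), -7) = Mul(Mul(0, 0), -7) = Mul(0, -7) = 0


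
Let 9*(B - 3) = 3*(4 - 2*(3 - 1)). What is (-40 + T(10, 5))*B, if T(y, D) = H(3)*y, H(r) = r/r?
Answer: -90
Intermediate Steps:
H(r) = 1
T(y, D) = y (T(y, D) = 1*y = y)
B = 3 (B = 3 + (3*(4 - 2*(3 - 1)))/9 = 3 + (3*(4 - 2*2))/9 = 3 + (3*(4 - 4))/9 = 3 + (3*0)/9 = 3 + (1/9)*0 = 3 + 0 = 3)
(-40 + T(10, 5))*B = (-40 + 10)*3 = -30*3 = -90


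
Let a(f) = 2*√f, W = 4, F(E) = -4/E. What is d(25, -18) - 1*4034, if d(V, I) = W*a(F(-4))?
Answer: -4026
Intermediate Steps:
d(V, I) = 8 (d(V, I) = 4*(2*√(-4/(-4))) = 4*(2*√(-4*(-¼))) = 4*(2*√1) = 4*(2*1) = 4*2 = 8)
d(25, -18) - 1*4034 = 8 - 1*4034 = 8 - 4034 = -4026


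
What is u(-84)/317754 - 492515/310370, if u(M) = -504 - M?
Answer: -5220965557/3287376966 ≈ -1.5882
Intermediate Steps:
u(-84)/317754 - 492515/310370 = (-504 - 1*(-84))/317754 - 492515/310370 = (-504 + 84)*(1/317754) - 492515*1/310370 = -420*1/317754 - 98503/62074 = -70/52959 - 98503/62074 = -5220965557/3287376966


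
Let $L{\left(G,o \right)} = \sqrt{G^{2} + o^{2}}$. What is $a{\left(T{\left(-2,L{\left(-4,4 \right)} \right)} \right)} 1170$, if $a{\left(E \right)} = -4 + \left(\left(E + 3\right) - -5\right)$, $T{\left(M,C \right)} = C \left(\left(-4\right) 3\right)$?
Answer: $4680 - 56160 \sqrt{2} \approx -74742.0$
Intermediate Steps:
$T{\left(M,C \right)} = - 12 C$ ($T{\left(M,C \right)} = C \left(-12\right) = - 12 C$)
$a{\left(E \right)} = 4 + E$ ($a{\left(E \right)} = -4 + \left(\left(3 + E\right) + 5\right) = -4 + \left(8 + E\right) = 4 + E$)
$a{\left(T{\left(-2,L{\left(-4,4 \right)} \right)} \right)} 1170 = \left(4 - 12 \sqrt{\left(-4\right)^{2} + 4^{2}}\right) 1170 = \left(4 - 12 \sqrt{16 + 16}\right) 1170 = \left(4 - 12 \sqrt{32}\right) 1170 = \left(4 - 12 \cdot 4 \sqrt{2}\right) 1170 = \left(4 - 48 \sqrt{2}\right) 1170 = 4680 - 56160 \sqrt{2}$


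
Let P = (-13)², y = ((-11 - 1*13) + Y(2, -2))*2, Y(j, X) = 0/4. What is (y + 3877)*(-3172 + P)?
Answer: -11498487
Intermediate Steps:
Y(j, X) = 0 (Y(j, X) = 0*(¼) = 0)
y = -48 (y = ((-11 - 1*13) + 0)*2 = ((-11 - 13) + 0)*2 = (-24 + 0)*2 = -24*2 = -48)
P = 169
(y + 3877)*(-3172 + P) = (-48 + 3877)*(-3172 + 169) = 3829*(-3003) = -11498487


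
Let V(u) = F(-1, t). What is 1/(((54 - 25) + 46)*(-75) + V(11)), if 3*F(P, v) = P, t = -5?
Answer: -3/16876 ≈ -0.00017777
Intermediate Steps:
F(P, v) = P/3
V(u) = -⅓ (V(u) = (⅓)*(-1) = -⅓)
1/(((54 - 25) + 46)*(-75) + V(11)) = 1/(((54 - 25) + 46)*(-75) - ⅓) = 1/((29 + 46)*(-75) - ⅓) = 1/(75*(-75) - ⅓) = 1/(-5625 - ⅓) = 1/(-16876/3) = -3/16876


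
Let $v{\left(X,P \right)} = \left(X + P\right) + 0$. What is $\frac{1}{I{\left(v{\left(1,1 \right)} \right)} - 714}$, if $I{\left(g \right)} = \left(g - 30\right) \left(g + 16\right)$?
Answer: $- \frac{1}{1218} \approx -0.00082102$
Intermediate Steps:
$v{\left(X,P \right)} = P + X$ ($v{\left(X,P \right)} = \left(P + X\right) + 0 = P + X$)
$I{\left(g \right)} = \left(-30 + g\right) \left(16 + g\right)$
$\frac{1}{I{\left(v{\left(1,1 \right)} \right)} - 714} = \frac{1}{\left(-480 + \left(1 + 1\right)^{2} - 14 \left(1 + 1\right)\right) - 714} = \frac{1}{\left(-480 + 2^{2} - 28\right) - 714} = \frac{1}{\left(-480 + 4 - 28\right) - 714} = \frac{1}{-504 - 714} = \frac{1}{-1218} = - \frac{1}{1218}$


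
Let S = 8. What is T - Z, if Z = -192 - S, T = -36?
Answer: 164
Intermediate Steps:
Z = -200 (Z = -192 - 1*8 = -192 - 8 = -200)
T - Z = -36 - 1*(-200) = -36 + 200 = 164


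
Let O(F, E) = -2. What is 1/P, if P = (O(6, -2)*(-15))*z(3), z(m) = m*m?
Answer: 1/270 ≈ 0.0037037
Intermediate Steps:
z(m) = m²
P = 270 (P = -2*(-15)*3² = 30*9 = 270)
1/P = 1/270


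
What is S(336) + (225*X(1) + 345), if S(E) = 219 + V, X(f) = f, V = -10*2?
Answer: 769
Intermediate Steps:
V = -20
S(E) = 199 (S(E) = 219 - 20 = 199)
S(336) + (225*X(1) + 345) = 199 + (225*1 + 345) = 199 + (225 + 345) = 199 + 570 = 769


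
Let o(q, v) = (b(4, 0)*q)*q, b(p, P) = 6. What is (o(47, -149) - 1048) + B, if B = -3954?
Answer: 8252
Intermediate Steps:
o(q, v) = 6*q² (o(q, v) = (6*q)*q = 6*q²)
(o(47, -149) - 1048) + B = (6*47² - 1048) - 3954 = (6*2209 - 1048) - 3954 = (13254 - 1048) - 3954 = 12206 - 3954 = 8252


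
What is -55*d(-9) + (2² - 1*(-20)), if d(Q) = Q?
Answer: 519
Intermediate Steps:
-55*d(-9) + (2² - 1*(-20)) = -55*(-9) + (2² - 1*(-20)) = 495 + (4 + 20) = 495 + 24 = 519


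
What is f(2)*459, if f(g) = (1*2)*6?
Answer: 5508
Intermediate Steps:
f(g) = 12 (f(g) = 2*6 = 12)
f(2)*459 = 12*459 = 5508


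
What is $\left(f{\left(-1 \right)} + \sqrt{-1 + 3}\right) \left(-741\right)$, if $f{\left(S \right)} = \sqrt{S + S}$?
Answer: $741 \sqrt{2} \left(-1 - i\right) \approx -1047.9 - 1047.9 i$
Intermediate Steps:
$f{\left(S \right)} = \sqrt{2} \sqrt{S}$ ($f{\left(S \right)} = \sqrt{2 S} = \sqrt{2} \sqrt{S}$)
$\left(f{\left(-1 \right)} + \sqrt{-1 + 3}\right) \left(-741\right) = \left(\sqrt{2} \sqrt{-1} + \sqrt{-1 + 3}\right) \left(-741\right) = \left(\sqrt{2} i + \sqrt{2}\right) \left(-741\right) = \left(i \sqrt{2} + \sqrt{2}\right) \left(-741\right) = \left(\sqrt{2} + i \sqrt{2}\right) \left(-741\right) = - 741 \sqrt{2} - 741 i \sqrt{2}$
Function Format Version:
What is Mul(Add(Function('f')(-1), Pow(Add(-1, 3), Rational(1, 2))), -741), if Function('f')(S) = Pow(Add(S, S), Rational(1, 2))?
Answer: Mul(741, Pow(2, Rational(1, 2)), Add(-1, Mul(-1, I))) ≈ Add(-1047.9, Mul(-1047.9, I))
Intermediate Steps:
Function('f')(S) = Mul(Pow(2, Rational(1, 2)), Pow(S, Rational(1, 2))) (Function('f')(S) = Pow(Mul(2, S), Rational(1, 2)) = Mul(Pow(2, Rational(1, 2)), Pow(S, Rational(1, 2))))
Mul(Add(Function('f')(-1), Pow(Add(-1, 3), Rational(1, 2))), -741) = Mul(Add(Mul(Pow(2, Rational(1, 2)), Pow(-1, Rational(1, 2))), Pow(Add(-1, 3), Rational(1, 2))), -741) = Mul(Add(Mul(Pow(2, Rational(1, 2)), I), Pow(2, Rational(1, 2))), -741) = Mul(Add(Mul(I, Pow(2, Rational(1, 2))), Pow(2, Rational(1, 2))), -741) = Mul(Add(Pow(2, Rational(1, 2)), Mul(I, Pow(2, Rational(1, 2)))), -741) = Add(Mul(-741, Pow(2, Rational(1, 2))), Mul(-741, I, Pow(2, Rational(1, 2))))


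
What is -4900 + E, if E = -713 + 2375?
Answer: -3238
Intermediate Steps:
E = 1662
-4900 + E = -4900 + 1662 = -3238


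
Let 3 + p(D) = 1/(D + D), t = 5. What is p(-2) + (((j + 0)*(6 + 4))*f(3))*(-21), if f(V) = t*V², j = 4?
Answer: -151213/4 ≈ -37803.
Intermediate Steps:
f(V) = 5*V²
p(D) = -3 + 1/(2*D) (p(D) = -3 + 1/(D + D) = -3 + 1/(2*D))
p(-2) + (((j + 0)*(6 + 4))*f(3))*(-21) = (-3 + (½)/(-2)) + (((4 + 0)*(6 + 4))*(5*3²))*(-21) = (-3 + (½)*(-½)) + ((4*10)*(5*9))*(-21) = (-3 - ¼) + (40*45)*(-21) = -13/4 + 1800*(-21) = -13/4 - 37800 = -151213/4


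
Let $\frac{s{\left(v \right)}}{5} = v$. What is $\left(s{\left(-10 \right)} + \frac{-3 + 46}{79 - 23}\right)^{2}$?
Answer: $\frac{7601049}{3136} \approx 2423.8$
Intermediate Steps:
$s{\left(v \right)} = 5 v$
$\left(s{\left(-10 \right)} + \frac{-3 + 46}{79 - 23}\right)^{2} = \left(5 \left(-10\right) + \frac{-3 + 46}{79 - 23}\right)^{2} = \left(-50 + \frac{43}{56}\right)^{2} = \left(- \frac{2757}{56}\right)^{2} = \frac{7601049}{3136}$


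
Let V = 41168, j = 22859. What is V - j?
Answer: 18309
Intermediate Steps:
V - j = 41168 - 1*22859 = 41168 - 22859 = 18309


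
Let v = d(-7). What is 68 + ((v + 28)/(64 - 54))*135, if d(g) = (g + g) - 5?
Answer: 379/2 ≈ 189.50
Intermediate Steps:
d(g) = -5 + 2*g (d(g) = 2*g - 5 = -5 + 2*g)
v = -19 (v = -5 + 2*(-7) = -5 - 14 = -19)
68 + ((v + 28)/(64 - 54))*135 = 68 + ((-19 + 28)/(64 - 54))*135 = 68 + (9/10)*135 = 68 + 243/2 = 379/2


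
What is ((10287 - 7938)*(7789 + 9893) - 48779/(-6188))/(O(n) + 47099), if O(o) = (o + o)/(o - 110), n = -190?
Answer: 3855281102445/4371846752 ≈ 881.84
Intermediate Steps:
O(o) = 2*o/(-110 + o) (O(o) = (2*o)/(-110 + o) = 2*o/(-110 + o))
((10287 - 7938)*(7789 + 9893) - 48779/(-6188))/(O(n) + 47099) = ((10287 - 7938)*(7789 + 9893) - 48779/(-6188))/(2*(-190)/(-110 - 190) + 47099) = (2349*17682 - 48779*(-1/6188))/(2*(-190)/(-300) + 47099) = (41535018 + 48779/6188)/(2*(-190)*(-1/300) + 47099) = 257018740163/(6188*(19/15 + 47099)) = 257018740163/(6188*(706504/15)) = (257018740163/6188)*(15/706504) = 3855281102445/4371846752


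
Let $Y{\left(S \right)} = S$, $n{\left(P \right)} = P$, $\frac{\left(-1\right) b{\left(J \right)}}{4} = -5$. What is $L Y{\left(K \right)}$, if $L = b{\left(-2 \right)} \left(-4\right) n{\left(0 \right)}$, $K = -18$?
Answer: $0$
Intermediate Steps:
$b{\left(J \right)} = 20$ ($b{\left(J \right)} = \left(-4\right) \left(-5\right) = 20$)
$L = 0$ ($L = 20 \left(-4\right) 0 = \left(-80\right) 0 = 0$)
$L Y{\left(K \right)} = 0 \left(-18\right) = 0$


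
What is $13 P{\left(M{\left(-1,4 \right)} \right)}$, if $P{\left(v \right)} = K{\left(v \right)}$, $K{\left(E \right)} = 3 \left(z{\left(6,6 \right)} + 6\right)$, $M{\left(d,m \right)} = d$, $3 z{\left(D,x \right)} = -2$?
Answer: $208$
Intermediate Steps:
$z{\left(D,x \right)} = - \frac{2}{3}$ ($z{\left(D,x \right)} = \frac{1}{3} \left(-2\right) = - \frac{2}{3}$)
$K{\left(E \right)} = 16$ ($K{\left(E \right)} = 3 \left(- \frac{2}{3} + 6\right) = 3 \cdot \frac{16}{3} = 16$)
$P{\left(v \right)} = 16$
$13 P{\left(M{\left(-1,4 \right)} \right)} = 13 \cdot 16 = 208$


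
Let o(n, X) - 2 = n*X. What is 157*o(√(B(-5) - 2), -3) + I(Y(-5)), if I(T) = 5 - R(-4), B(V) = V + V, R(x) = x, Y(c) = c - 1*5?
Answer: 323 - 942*I*√3 ≈ 323.0 - 1631.6*I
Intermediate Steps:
Y(c) = -5 + c (Y(c) = c - 5 = -5 + c)
B(V) = 2*V
I(T) = 9 (I(T) = 5 - 1*(-4) = 5 + 4 = 9)
o(n, X) = 2 + X*n (o(n, X) = 2 + n*X = 2 + X*n)
157*o(√(B(-5) - 2), -3) + I(Y(-5)) = 157*(2 - 3*√(2*(-5) - 2)) + 9 = 157*(2 - 3*√(-10 - 2)) + 9 = 157*(2 - 6*I*√3) + 9 = (314 - 942*I*√3) + 9 = 323 - 942*I*√3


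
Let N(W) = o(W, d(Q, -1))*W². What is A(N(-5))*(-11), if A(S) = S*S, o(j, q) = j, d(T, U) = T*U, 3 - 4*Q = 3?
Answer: -171875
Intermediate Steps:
Q = 0 (Q = ¾ - ¼*3 = ¾ - ¾ = 0)
N(W) = W³ (N(W) = W*W² = W³)
A(S) = S²
A(N(-5))*(-11) = ((-5)³)²*(-11) = (-125)²*(-11) = 15625*(-11) = -171875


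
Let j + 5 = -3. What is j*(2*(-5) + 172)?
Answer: -1296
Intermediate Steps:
j = -8 (j = -5 - 3 = -8)
j*(2*(-5) + 172) = -8*(2*(-5) + 172) = -8*(-10 + 172) = -8*162 = -1296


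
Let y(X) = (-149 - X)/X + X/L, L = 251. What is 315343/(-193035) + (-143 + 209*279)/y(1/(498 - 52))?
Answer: -3602934874261627/1436059063797015 ≈ -2.5089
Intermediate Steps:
y(X) = X/251 + (-149 - X)/X (y(X) = (-149 - X)/X + X/251 = X/251 + (-149 - X)/X)
315343/(-193035) + (-143 + 209*279)/y(1/(498 - 52)) = 315343/(-193035) + (-143 + 209*279)/(-1 - 149/(1/(498 - 52)) + 1/(251*(498 - 52))) = 315343*(-1/193035) + (-143 + 58311)/(-1 - 149/(1/446) + (1/251)/446) = -315343/193035 + 58168/(-1 - 149/1/446 + (1/251)*(1/446)) = -315343/193035 + 58168/(-1 - 149*446 + 1/111946) = -315343/193035 + 58168/(-1 - 66454 + 1/111946) = -315343/193035 + 58168/(-7439371429/111946) = -315343/193035 + 58168*(-111946/7439371429) = -315343/193035 - 6511674928/7439371429 = -3602934874261627/1436059063797015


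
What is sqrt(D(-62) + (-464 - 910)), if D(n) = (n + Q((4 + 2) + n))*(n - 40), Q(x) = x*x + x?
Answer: I*sqrt(309210) ≈ 556.07*I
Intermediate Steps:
Q(x) = x + x**2 (Q(x) = x**2 + x = x + x**2)
D(n) = (-40 + n)*(n + (6 + n)*(7 + n)) (D(n) = (n + ((4 + 2) + n)*(1 + ((4 + 2) + n)))*(n - 40) = (n + (6 + n)*(1 + (6 + n)))*(-40 + n) = (n + (6 + n)*(7 + n))*(-40 + n) = (-40 + n)*(n + (6 + n)*(7 + n)))
sqrt(D(-62) + (-464 - 910)) = sqrt((-1680 + (-62)**3 - 518*(-62) - 26*(-62)**2) + (-464 - 910)) = sqrt((-1680 - 238328 + 32116 - 26*3844) - 1374) = sqrt((-1680 - 238328 + 32116 - 99944) - 1374) = sqrt(-307836 - 1374) = sqrt(-309210) = I*sqrt(309210)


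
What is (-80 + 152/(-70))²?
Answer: 8271376/1225 ≈ 6752.1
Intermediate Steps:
(-80 + 152/(-70))² = (-80 + 152*(-1/70))² = (-80 - 76/35)² = (-2876/35)² = 8271376/1225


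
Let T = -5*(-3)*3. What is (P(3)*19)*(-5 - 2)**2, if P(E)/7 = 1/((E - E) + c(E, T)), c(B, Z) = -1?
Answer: -6517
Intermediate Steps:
T = 45 (T = 15*3 = 45)
P(E) = -7 (P(E) = 7/((E - E) - 1) = 7/(0 - 1) = 7/(-1) = 7*(-1) = -7)
(P(3)*19)*(-5 - 2)**2 = (-7*19)*(-5 - 2)**2 = -133*(-7)**2 = -133*49 = -6517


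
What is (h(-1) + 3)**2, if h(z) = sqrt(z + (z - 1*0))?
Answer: (3 + I*sqrt(2))**2 ≈ 7.0 + 8.4853*I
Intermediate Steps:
h(z) = sqrt(2)*sqrt(z) (h(z) = sqrt(z + (z + 0)) = sqrt(z + z) = sqrt(2*z) = sqrt(2)*sqrt(z))
(h(-1) + 3)**2 = (sqrt(2)*sqrt(-1) + 3)**2 = (sqrt(2)*I + 3)**2 = (I*sqrt(2) + 3)**2 = (3 + I*sqrt(2))**2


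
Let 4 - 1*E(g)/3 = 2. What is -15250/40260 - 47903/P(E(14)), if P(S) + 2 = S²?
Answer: -790612/561 ≈ -1409.3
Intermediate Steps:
E(g) = 6 (E(g) = 12 - 3*2 = 12 - 6 = 6)
P(S) = -2 + S²
-15250/40260 - 47903/P(E(14)) = -15250/40260 - 47903/(-2 + 6²) = -15250*1/40260 - 47903/(-2 + 36) = -25/66 - 47903/34 = -790612/561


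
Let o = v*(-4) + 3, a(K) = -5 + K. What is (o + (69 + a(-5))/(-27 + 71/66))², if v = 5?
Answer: 312481/841 ≈ 371.56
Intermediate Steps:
o = -17 (o = 5*(-4) + 3 = -20 + 3 = -17)
(o + (69 + a(-5))/(-27 + 71/66))² = (-17 + (69 + (-5 - 5))/(-27 + 71/66))² = (-17 + (69 - 10)/(-27 + 71*(1/66)))² = (-17 + 59/(-27 + 71/66))² = (-17 + 59/(-1711/66))² = (-17 + 59*(-66/1711))² = (-17 - 66/29)² = (-559/29)² = 312481/841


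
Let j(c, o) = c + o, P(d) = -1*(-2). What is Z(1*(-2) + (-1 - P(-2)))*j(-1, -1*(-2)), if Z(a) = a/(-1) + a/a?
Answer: 6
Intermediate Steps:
P(d) = 2
Z(a) = 1 - a (Z(a) = a*(-1) + 1 = -a + 1 = 1 - a)
Z(1*(-2) + (-1 - P(-2)))*j(-1, -1*(-2)) = (1 - (1*(-2) + (-1 - 1*2)))*(-1 - 1*(-2)) = (1 - (-2 + (-1 - 2)))*(-1 + 2) = (1 - (-2 - 3))*1 = (1 - 1*(-5))*1 = (1 + 5)*1 = 6*1 = 6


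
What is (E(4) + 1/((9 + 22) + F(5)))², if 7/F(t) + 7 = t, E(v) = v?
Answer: 49284/3025 ≈ 16.292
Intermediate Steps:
F(t) = 7/(-7 + t)
(E(4) + 1/((9 + 22) + F(5)))² = (4 + 1/((9 + 22) + 7/(-7 + 5)))² = (4 + 1/(31 + 7/(-2)))² = (4 + 1/(31 + 7*(-½)))² = (4 + 1/(31 - 7/2))² = (4 + 1/(55/2))² = (4 + 2/55)² = (222/55)² = 49284/3025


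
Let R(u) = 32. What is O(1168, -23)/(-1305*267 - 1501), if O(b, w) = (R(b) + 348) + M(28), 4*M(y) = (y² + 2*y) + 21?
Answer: -2381/1399744 ≈ -0.0017010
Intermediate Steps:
M(y) = 21/4 + y/2 + y²/4 (M(y) = ((y² + 2*y) + 21)/4 = (21 + y² + 2*y)/4 = 21/4 + y/2 + y²/4)
O(b, w) = 2381/4 (O(b, w) = (32 + 348) + (21/4 + (½)*28 + (¼)*28²) = 380 + (21/4 + 14 + (¼)*784) = 380 + (21/4 + 14 + 196) = 380 + 861/4 = 2381/4)
O(1168, -23)/(-1305*267 - 1501) = 2381/(4*(-1305*267 - 1501)) = 2381/(4*(-348435 - 1501)) = (2381/4)/(-349936) = (2381/4)*(-1/349936) = -2381/1399744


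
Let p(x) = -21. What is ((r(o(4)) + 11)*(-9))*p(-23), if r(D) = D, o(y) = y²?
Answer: 5103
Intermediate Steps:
((r(o(4)) + 11)*(-9))*p(-23) = ((4² + 11)*(-9))*(-21) = ((16 + 11)*(-9))*(-21) = (27*(-9))*(-21) = -243*(-21) = 5103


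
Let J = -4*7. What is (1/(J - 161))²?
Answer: 1/35721 ≈ 2.7995e-5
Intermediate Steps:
J = -28
(1/(J - 161))² = (1/(-28 - 161))² = (1/(-189))² = (-1/189)² = 1/35721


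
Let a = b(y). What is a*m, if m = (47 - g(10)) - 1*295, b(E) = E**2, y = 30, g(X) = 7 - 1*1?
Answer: -228600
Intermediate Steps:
g(X) = 6 (g(X) = 7 - 1 = 6)
a = 900 (a = 30**2 = 900)
m = -254 (m = (47 - 1*6) - 1*295 = (47 - 6) - 295 = 41 - 295 = -254)
a*m = 900*(-254) = -228600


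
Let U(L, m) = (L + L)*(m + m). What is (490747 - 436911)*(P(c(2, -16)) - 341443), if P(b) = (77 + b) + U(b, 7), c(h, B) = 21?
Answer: -18344993852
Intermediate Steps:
U(L, m) = 4*L*m (U(L, m) = (2*L)*(2*m) = 4*L*m)
P(b) = 77 + 29*b (P(b) = (77 + b) + 4*b*7 = (77 + b) + 28*b = 77 + 29*b)
(490747 - 436911)*(P(c(2, -16)) - 341443) = (490747 - 436911)*((77 + 29*21) - 341443) = 53836*((77 + 609) - 341443) = 53836*(686 - 341443) = 53836*(-340757) = -18344993852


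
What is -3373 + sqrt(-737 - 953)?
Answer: -3373 + 13*I*sqrt(10) ≈ -3373.0 + 41.11*I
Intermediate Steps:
-3373 + sqrt(-737 - 953) = -3373 + sqrt(-1690) = -3373 + 13*I*sqrt(10)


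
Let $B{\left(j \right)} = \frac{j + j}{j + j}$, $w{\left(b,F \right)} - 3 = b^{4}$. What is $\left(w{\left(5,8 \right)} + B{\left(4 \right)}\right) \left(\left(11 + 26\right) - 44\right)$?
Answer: $-4403$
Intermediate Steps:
$w{\left(b,F \right)} = 3 + b^{4}$
$B{\left(j \right)} = 1$ ($B{\left(j \right)} = \frac{2 j}{2 j} = 2 j \frac{1}{2 j} = 1$)
$\left(w{\left(5,8 \right)} + B{\left(4 \right)}\right) \left(\left(11 + 26\right) - 44\right) = \left(\left(3 + 5^{4}\right) + 1\right) \left(\left(11 + 26\right) - 44\right) = \left(\left(3 + 625\right) + 1\right) \left(37 - 44\right) = \left(628 + 1\right) \left(-7\right) = 629 \left(-7\right) = -4403$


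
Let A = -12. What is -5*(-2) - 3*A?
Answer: 46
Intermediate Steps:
-5*(-2) - 3*A = -5*(-2) - 3*(-12) = 10 + 36 = 46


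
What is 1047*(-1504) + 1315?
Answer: -1573373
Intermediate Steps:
1047*(-1504) + 1315 = -1574688 + 1315 = -1573373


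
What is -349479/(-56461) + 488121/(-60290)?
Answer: -6489710871/3404033690 ≈ -1.9065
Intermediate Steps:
-349479/(-56461) + 488121/(-60290) = -349479*(-1/56461) + 488121*(-1/60290) = 349479/56461 - 488121/60290 = -6489710871/3404033690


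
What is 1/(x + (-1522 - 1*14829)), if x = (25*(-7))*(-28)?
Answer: -1/11451 ≈ -8.7329e-5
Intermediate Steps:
x = 4900 (x = -175*(-28) = 4900)
1/(x + (-1522 - 1*14829)) = 1/(4900 + (-1522 - 1*14829)) = 1/(4900 + (-1522 - 14829)) = 1/(4900 - 16351) = 1/(-11451) = -1/11451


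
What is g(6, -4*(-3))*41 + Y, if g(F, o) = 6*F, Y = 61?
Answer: 1537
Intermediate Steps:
g(6, -4*(-3))*41 + Y = (6*6)*41 + 61 = 36*41 + 61 = 1476 + 61 = 1537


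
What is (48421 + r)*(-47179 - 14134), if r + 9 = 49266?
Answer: -5988931214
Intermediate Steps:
r = 49257 (r = -9 + 49266 = 49257)
(48421 + r)*(-47179 - 14134) = (48421 + 49257)*(-47179 - 14134) = 97678*(-61313) = -5988931214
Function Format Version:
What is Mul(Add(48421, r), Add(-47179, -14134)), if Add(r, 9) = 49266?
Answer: -5988931214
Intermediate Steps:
r = 49257 (r = Add(-9, 49266) = 49257)
Mul(Add(48421, r), Add(-47179, -14134)) = Mul(Add(48421, 49257), Add(-47179, -14134)) = Mul(97678, -61313) = -5988931214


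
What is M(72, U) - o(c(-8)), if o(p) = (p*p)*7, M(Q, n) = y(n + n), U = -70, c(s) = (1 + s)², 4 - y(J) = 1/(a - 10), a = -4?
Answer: -235241/14 ≈ -16803.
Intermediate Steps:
y(J) = 57/14 (y(J) = 4 - 1/(-4 - 10) = 4 - 1/(-14) = 4 - 1*(-1/14) = 4 + 1/14 = 57/14)
M(Q, n) = 57/14
o(p) = 7*p² (o(p) = p²*7 = 7*p²)
M(72, U) - o(c(-8)) = 57/14 - 7*((1 - 8)²)² = 57/14 - 7*((-7)²)² = 57/14 - 7*49² = 57/14 - 7*2401 = 57/14 - 1*16807 = 57/14 - 16807 = -235241/14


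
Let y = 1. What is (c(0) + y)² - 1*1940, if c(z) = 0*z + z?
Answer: -1939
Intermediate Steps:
c(z) = z (c(z) = 0 + z = z)
(c(0) + y)² - 1*1940 = (0 + 1)² - 1*1940 = 1² - 1940 = 1 - 1940 = -1939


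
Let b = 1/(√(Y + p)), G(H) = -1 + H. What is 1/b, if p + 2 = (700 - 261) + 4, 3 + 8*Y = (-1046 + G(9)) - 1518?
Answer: √1938/4 ≈ 11.006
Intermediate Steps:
Y = -2559/8 (Y = -3/8 + ((-1046 + (-1 + 9)) - 1518)/8 = -3/8 + ((-1046 + 8) - 1518)/8 = -3/8 + (-1038 - 1518)/8 = -3/8 + (⅛)*(-2556) = -3/8 - 639/2 = -2559/8 ≈ -319.88)
p = 441 (p = -2 + ((700 - 261) + 4) = -2 + (439 + 4) = -2 + 443 = 441)
b = 2*√1938/969 (b = 1/(√(-2559/8 + 441)) = 1/(√(969/8)) = 1/(√1938/4) = 2*√1938/969 ≈ 0.090862)
1/b = 1/(2*√1938/969) = √1938/4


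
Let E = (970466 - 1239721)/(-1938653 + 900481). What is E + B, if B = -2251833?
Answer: -2337789700021/1038172 ≈ -2.2518e+6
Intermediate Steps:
E = 269255/1038172 (E = -269255/(-1038172) = -269255*(-1/1038172) = 269255/1038172 ≈ 0.25936)
E + B = 269255/1038172 - 2251833 = -2337789700021/1038172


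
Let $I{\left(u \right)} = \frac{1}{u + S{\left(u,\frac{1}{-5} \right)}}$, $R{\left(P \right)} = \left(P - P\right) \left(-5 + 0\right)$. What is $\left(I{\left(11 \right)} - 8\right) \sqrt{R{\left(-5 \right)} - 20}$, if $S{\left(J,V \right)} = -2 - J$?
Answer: $- 17 i \sqrt{5} \approx - 38.013 i$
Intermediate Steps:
$R{\left(P \right)} = 0$ ($R{\left(P \right)} = 0 \left(-5\right) = 0$)
$I{\left(u \right)} = - \frac{1}{2}$ ($I{\left(u \right)} = \frac{1}{u - \left(2 + u\right)} = \frac{1}{-2} = - \frac{1}{2}$)
$\left(I{\left(11 \right)} - 8\right) \sqrt{R{\left(-5 \right)} - 20} = \left(- \frac{1}{2} - 8\right) \sqrt{0 - 20} = - \frac{17 \sqrt{-20}}{2} = - \frac{17 \cdot 2 i \sqrt{5}}{2} = - 17 i \sqrt{5}$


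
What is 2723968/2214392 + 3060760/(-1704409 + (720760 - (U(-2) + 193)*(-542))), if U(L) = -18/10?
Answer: -2737862470072/1217941342307 ≈ -2.2479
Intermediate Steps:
U(L) = -9/5 (U(L) = -18*⅒ = -9/5)
2723968/2214392 + 3060760/(-1704409 + (720760 - (U(-2) + 193)*(-542))) = 2723968/2214392 + 3060760/(-1704409 + (720760 - (-9/5 + 193)*(-542))) = 2723968*(1/2214392) + 3060760/(-1704409 + (720760 - 956*(-542)/5)) = 340496/276799 + 3060760/(-1704409 + (720760 - 1*(-518152/5))) = 340496/276799 + 3060760/(-1704409 + (720760 + 518152/5)) = 340496/276799 + 3060760/(-1704409 + 4121952/5) = 340496/276799 + 3060760/(-4400093/5) = 340496/276799 + 3060760*(-5/4400093) = 340496/276799 - 15303800/4400093 = -2737862470072/1217941342307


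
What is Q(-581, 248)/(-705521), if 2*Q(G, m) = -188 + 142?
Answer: 23/705521 ≈ 3.2600e-5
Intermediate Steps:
Q(G, m) = -23 (Q(G, m) = (-188 + 142)/2 = (1/2)*(-46) = -23)
Q(-581, 248)/(-705521) = -23/(-705521) = -23*(-1/705521) = 23/705521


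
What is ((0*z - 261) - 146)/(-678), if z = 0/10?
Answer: 407/678 ≈ 0.60030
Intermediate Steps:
z = 0 (z = 0*(⅒) = 0)
((0*z - 261) - 146)/(-678) = ((0*0 - 261) - 146)/(-678) = ((0 - 261) - 146)*(-1/678) = (-261 - 146)*(-1/678) = -407*(-1/678) = 407/678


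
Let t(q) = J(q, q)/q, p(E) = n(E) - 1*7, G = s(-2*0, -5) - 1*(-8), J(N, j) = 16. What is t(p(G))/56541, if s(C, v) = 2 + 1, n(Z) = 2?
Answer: -16/282705 ≈ -5.6596e-5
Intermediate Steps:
s(C, v) = 3
G = 11 (G = 3 - 1*(-8) = 3 + 8 = 11)
p(E) = -5 (p(E) = 2 - 1*7 = 2 - 7 = -5)
t(q) = 16/q
t(p(G))/56541 = (16/(-5))/56541 = (16*(-⅕))*(1/56541) = -16/5*1/56541 = -16/282705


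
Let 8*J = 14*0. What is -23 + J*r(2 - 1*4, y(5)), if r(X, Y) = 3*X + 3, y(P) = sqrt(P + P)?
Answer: -23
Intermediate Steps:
y(P) = sqrt(2)*sqrt(P) (y(P) = sqrt(2*P) = sqrt(2)*sqrt(P))
J = 0 (J = (14*0)/8 = (1/8)*0 = 0)
r(X, Y) = 3 + 3*X
-23 + J*r(2 - 1*4, y(5)) = -23 + 0*(3 + 3*(2 - 1*4)) = -23 + 0*(3 + 3*(2 - 4)) = -23 + 0*(3 + 3*(-2)) = -23 + 0*(3 - 6) = -23 + 0*(-3) = -23 + 0 = -23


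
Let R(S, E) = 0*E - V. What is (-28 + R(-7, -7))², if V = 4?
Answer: 1024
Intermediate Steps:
R(S, E) = -4 (R(S, E) = 0*E - 1*4 = 0 - 4 = -4)
(-28 + R(-7, -7))² = (-28 - 4)² = (-32)² = 1024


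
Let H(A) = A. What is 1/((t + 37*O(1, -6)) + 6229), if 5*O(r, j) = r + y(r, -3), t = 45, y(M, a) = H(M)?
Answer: 5/31444 ≈ 0.00015901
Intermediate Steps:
y(M, a) = M
O(r, j) = 2*r/5 (O(r, j) = (r + r)/5 = (2*r)/5 = 2*r/5)
1/((t + 37*O(1, -6)) + 6229) = 1/((45 + 37*((2/5)*1)) + 6229) = 1/((45 + 37*(2/5)) + 6229) = 1/((45 + 74/5) + 6229) = 1/(299/5 + 6229) = 1/(31444/5) = 5/31444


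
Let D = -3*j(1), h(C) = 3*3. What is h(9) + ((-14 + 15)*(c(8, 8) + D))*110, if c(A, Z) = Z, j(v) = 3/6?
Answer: 724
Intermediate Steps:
h(C) = 9
j(v) = 1/2 (j(v) = 3*(1/6) = 1/2)
D = -3/2 (D = -3*1/2 = -3/2 ≈ -1.5000)
h(9) + ((-14 + 15)*(c(8, 8) + D))*110 = 9 + ((-14 + 15)*(8 - 3/2))*110 = 9 + (1*(13/2))*110 = 9 + (13/2)*110 = 9 + 715 = 724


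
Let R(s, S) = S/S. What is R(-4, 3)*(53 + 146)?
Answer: 199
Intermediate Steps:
R(s, S) = 1
R(-4, 3)*(53 + 146) = 1*(53 + 146) = 1*199 = 199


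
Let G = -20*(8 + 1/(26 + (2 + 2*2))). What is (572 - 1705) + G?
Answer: -10349/8 ≈ -1293.6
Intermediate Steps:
G = -1285/8 (G = -20*(8 + 1/(26 + (2 + 4))) = -20*(8 + 1/(26 + 6)) = -20*(8 + 1/32) = -20*257/32 = -1285/8 ≈ -160.63)
(572 - 1705) + G = (572 - 1705) - 1285/8 = -1133 - 1285/8 = -10349/8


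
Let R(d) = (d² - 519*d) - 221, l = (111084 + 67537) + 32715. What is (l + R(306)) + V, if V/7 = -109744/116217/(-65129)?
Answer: 1104611308635649/7569096993 ≈ 1.4594e+5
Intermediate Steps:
l = 211336 (l = 178621 + 32715 = 211336)
R(d) = -221 + d² - 519*d
V = 768208/7569096993 (V = 7*(-109744/116217/(-65129)) = 7*(-109744*1/116217*(-1/65129)) = 7*(-109744/116217*(-1/65129)) = 7*(109744/7569096993) = 768208/7569096993 ≈ 0.00010149)
(l + R(306)) + V = (211336 + (-221 + 306² - 519*306)) + 768208/7569096993 = (211336 + (-221 + 93636 - 158814)) + 768208/7569096993 = (211336 - 65399) + 768208/7569096993 = 145937 + 768208/7569096993 = 1104611308635649/7569096993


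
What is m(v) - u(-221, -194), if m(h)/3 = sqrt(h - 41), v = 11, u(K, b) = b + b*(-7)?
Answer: -1164 + 3*I*sqrt(30) ≈ -1164.0 + 16.432*I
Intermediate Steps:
u(K, b) = -6*b (u(K, b) = b - 7*b = -6*b)
m(h) = 3*sqrt(-41 + h) (m(h) = 3*sqrt(h - 41) = 3*sqrt(-41 + h))
m(v) - u(-221, -194) = 3*sqrt(-41 + 11) - (-6)*(-194) = 3*sqrt(-30) - 1*1164 = 3*(I*sqrt(30)) - 1164 = 3*I*sqrt(30) - 1164 = -1164 + 3*I*sqrt(30)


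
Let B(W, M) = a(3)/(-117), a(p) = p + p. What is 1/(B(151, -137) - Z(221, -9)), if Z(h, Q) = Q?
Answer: 39/349 ≈ 0.11175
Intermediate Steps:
a(p) = 2*p
B(W, M) = -2/39 (B(W, M) = (2*3)/(-117) = 6*(-1/117) = -2/39)
1/(B(151, -137) - Z(221, -9)) = 1/(-2/39 - 1*(-9)) = 1/(-2/39 + 9) = 1/(349/39) = 39/349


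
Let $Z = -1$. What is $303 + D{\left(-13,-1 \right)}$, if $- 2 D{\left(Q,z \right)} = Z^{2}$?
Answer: $\frac{605}{2} \approx 302.5$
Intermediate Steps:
$D{\left(Q,z \right)} = - \frac{1}{2}$ ($D{\left(Q,z \right)} = - \frac{\left(-1\right)^{2}}{2} = \left(- \frac{1}{2}\right) 1 = - \frac{1}{2}$)
$303 + D{\left(-13,-1 \right)} = 303 - \frac{1}{2} = \frac{605}{2}$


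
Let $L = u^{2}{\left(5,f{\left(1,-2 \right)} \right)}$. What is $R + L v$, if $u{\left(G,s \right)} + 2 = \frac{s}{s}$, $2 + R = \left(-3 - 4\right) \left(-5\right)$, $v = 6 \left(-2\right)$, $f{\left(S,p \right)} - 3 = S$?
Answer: $21$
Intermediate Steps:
$f{\left(S,p \right)} = 3 + S$
$v = -12$
$R = 33$ ($R = -2 + \left(-3 - 4\right) \left(-5\right) = -2 - -35 = -2 + 35 = 33$)
$u{\left(G,s \right)} = -1$ ($u{\left(G,s \right)} = -2 + \frac{s}{s} = -2 + 1 = -1$)
$L = 1$ ($L = \left(-1\right)^{2} = 1$)
$R + L v = 33 + 1 \left(-12\right) = 33 - 12 = 21$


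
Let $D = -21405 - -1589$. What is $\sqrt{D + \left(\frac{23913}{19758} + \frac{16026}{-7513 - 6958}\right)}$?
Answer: $\frac{i \sqrt{179992446289809128746}}{95306006} \approx 140.77 i$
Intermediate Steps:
$D = -19816$ ($D = -21405 + 1589 = -19816$)
$\sqrt{D + \left(\frac{23913}{19758} + \frac{16026}{-7513 - 6958}\right)} = \sqrt{-19816 + \left(\frac{23913}{19758} + \frac{16026}{-7513 - 6958}\right)} = \sqrt{-19816 + \left(23913 \cdot \frac{1}{19758} + \frac{16026}{-14471}\right)} = \sqrt{-19816 + \left(\frac{7971}{6586} + 16026 \left(- \frac{1}{14471}\right)\right)} = \sqrt{-19816 + \left(\frac{7971}{6586} - \frac{16026}{14471}\right)} = \sqrt{-19816 + \frac{9801105}{95306006}} = \sqrt{- \frac{1888574013791}{95306006}} = \frac{i \sqrt{179992446289809128746}}{95306006}$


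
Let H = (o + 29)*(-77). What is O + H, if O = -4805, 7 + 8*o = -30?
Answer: -53455/8 ≈ -6681.9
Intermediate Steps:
o = -37/8 (o = -7/8 + (1/8)*(-30) = -7/8 - 15/4 = -37/8 ≈ -4.6250)
H = -15015/8 (H = (-37/8 + 29)*(-77) = (195/8)*(-77) = -15015/8 ≈ -1876.9)
O + H = -4805 - 15015/8 = -53455/8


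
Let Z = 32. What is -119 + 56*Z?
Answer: 1673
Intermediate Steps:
-119 + 56*Z = -119 + 56*32 = -119 + 1792 = 1673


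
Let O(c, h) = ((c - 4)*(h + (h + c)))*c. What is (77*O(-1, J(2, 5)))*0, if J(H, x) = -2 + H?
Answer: 0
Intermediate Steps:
O(c, h) = c*(-4 + c)*(c + 2*h) (O(c, h) = ((-4 + c)*(h + (c + h)))*c = ((-4 + c)*(c + 2*h))*c = c*(-4 + c)*(c + 2*h))
(77*O(-1, J(2, 5)))*0 = (77*(-((-1)**2 - 8*(-2 + 2) - 4*(-1) + 2*(-1)*(-2 + 2))))*0 = (77*(-(1 - 8*0 + 4 + 2*(-1)*0)))*0 = (77*(-(1 + 0 + 4 + 0)))*0 = (77*(-1*5))*0 = (77*(-5))*0 = -385*0 = 0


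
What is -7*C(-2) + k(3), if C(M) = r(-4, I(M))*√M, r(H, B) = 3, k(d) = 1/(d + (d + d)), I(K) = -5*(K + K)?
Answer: ⅑ - 21*I*√2 ≈ 0.11111 - 29.698*I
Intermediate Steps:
I(K) = -10*K
k(d) = 1/(3*d) (k(d) = 1/(d + 2*d) = 1/(3*d))
C(M) = 3*√M
-7*C(-2) + k(3) = -21*√(-2) + (⅓)/3 = -21*I*√2 + (⅓)*(⅓) = -21*I*√2 + ⅑ = ⅑ - 21*I*√2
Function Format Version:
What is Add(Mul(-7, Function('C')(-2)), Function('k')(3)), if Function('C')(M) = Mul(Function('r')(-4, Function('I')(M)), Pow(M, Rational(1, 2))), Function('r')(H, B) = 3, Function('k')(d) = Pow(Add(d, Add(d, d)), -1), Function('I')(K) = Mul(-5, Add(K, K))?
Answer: Add(Rational(1, 9), Mul(-21, I, Pow(2, Rational(1, 2)))) ≈ Add(0.11111, Mul(-29.698, I))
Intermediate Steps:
Function('I')(K) = Mul(-10, K) (Function('I')(K) = Mul(-5, Mul(2, K)) = Mul(-10, K))
Function('k')(d) = Mul(Rational(1, 3), Pow(d, -1)) (Function('k')(d) = Pow(Add(d, Mul(2, d)), -1) = Pow(Mul(3, d), -1) = Mul(Rational(1, 3), Pow(d, -1)))
Function('C')(M) = Mul(3, Pow(M, Rational(1, 2)))
Add(Mul(-7, Function('C')(-2)), Function('k')(3)) = Add(Mul(-7, Mul(3, Pow(-2, Rational(1, 2)))), Mul(Rational(1, 3), Pow(3, -1))) = Add(Mul(-7, Mul(3, Mul(I, Pow(2, Rational(1, 2))))), Mul(Rational(1, 3), Rational(1, 3))) = Add(Mul(-7, Mul(3, I, Pow(2, Rational(1, 2)))), Rational(1, 9)) = Add(Mul(-21, I, Pow(2, Rational(1, 2))), Rational(1, 9)) = Add(Rational(1, 9), Mul(-21, I, Pow(2, Rational(1, 2))))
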